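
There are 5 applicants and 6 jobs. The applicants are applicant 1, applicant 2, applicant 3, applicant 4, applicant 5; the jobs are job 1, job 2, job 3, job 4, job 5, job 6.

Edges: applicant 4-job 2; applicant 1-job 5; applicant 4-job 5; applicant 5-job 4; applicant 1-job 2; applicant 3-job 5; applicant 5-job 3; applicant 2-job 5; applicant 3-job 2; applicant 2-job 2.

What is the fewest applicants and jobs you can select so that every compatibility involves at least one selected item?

A maximum matching has 3 edges (e.g. applicant 1–job 5, applicant 2–job 2, applicant 5–job 3).
By König's theorem the minimum vertex cover has the same size. One such cover is {applicant 5, job 2, job 5}.

3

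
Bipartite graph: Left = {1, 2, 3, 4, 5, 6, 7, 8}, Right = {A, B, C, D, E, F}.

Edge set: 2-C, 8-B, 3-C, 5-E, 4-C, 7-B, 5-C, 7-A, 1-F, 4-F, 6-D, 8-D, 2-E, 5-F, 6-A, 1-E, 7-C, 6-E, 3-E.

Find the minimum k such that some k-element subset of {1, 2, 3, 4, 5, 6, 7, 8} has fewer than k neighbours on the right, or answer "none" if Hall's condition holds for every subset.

4

Take S = {1, 2, 3, 4}. Its neighbourhood is {C, E, F}, so |N(S)| = 3 < |S| = 4.
Every subset of size less than 4 has at least as many neighbours as members, so 4 is the minimum.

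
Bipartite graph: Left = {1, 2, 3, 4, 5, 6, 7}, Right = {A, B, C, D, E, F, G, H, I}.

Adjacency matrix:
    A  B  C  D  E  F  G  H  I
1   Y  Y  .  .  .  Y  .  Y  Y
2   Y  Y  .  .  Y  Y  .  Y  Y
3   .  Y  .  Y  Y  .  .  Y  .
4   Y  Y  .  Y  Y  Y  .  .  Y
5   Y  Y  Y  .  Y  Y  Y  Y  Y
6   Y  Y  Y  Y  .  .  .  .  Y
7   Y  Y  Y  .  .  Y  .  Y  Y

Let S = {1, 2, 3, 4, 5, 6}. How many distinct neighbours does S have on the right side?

The union of neighbours of {1, 2, 3, 4, 5, 6} is {A, B, C, D, E, F, G, H, I}, which has 9 elements.
Since |N(S)| = 9 ≥ |S| = 6, Hall's condition holds for this subset.

9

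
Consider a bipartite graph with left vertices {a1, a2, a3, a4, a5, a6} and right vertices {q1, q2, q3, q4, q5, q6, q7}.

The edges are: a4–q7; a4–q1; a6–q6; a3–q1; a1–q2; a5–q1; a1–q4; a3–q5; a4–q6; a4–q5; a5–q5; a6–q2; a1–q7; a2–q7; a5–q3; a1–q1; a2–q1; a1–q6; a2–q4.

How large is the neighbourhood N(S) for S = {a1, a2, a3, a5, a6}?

The union of neighbours of {a1, a2, a3, a5, a6} is {q1, q2, q3, q4, q5, q6, q7}, which has 7 elements.
Since |N(S)| = 7 ≥ |S| = 5, Hall's condition holds for this subset.

7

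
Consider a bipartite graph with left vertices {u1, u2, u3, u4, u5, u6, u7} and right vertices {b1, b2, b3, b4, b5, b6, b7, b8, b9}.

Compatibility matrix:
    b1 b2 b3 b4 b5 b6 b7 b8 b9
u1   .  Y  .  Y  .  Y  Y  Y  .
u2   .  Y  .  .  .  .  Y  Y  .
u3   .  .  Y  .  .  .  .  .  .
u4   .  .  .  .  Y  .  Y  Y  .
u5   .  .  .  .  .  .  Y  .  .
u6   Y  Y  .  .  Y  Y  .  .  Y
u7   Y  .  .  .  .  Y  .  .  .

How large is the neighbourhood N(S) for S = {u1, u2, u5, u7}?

6

The union of neighbours of {u1, u2, u5, u7} is {b1, b2, b4, b6, b7, b8}, which has 6 elements.
Since |N(S)| = 6 ≥ |S| = 4, Hall's condition holds for this subset.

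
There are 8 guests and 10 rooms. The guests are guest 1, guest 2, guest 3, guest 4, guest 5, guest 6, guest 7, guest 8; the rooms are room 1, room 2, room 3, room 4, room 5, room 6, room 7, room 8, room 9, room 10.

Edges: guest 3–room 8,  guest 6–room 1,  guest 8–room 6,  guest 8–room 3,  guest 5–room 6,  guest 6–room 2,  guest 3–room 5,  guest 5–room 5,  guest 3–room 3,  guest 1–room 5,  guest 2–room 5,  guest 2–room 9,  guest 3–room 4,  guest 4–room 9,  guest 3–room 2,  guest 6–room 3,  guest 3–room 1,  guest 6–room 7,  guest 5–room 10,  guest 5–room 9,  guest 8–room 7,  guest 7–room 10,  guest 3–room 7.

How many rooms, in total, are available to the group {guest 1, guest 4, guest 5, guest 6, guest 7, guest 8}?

8

The union of neighbours of {guest 1, guest 4, guest 5, guest 6, guest 7, guest 8} is {room 1, room 2, room 3, room 5, room 6, room 7, room 9, room 10}, which has 8 elements.
Since |N(S)| = 8 ≥ |S| = 6, Hall's condition holds for this subset.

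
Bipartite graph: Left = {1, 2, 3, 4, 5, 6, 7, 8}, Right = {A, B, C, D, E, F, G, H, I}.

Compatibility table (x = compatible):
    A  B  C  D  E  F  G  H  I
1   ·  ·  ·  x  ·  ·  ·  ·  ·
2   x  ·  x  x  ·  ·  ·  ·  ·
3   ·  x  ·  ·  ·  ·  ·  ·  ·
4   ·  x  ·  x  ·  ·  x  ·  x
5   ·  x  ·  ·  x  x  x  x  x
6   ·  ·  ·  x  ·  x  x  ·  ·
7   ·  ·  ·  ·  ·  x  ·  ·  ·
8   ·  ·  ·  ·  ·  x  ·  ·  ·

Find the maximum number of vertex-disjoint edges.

One maximum matching: 1→D, 2→C, 3→B, 4→I, 5→E, 6→G, 7→F.
The set {7, 8} has only 1 neighbour ({F}), so by Hall's theorem at most 7 of the 8 left vertices can be matched.

7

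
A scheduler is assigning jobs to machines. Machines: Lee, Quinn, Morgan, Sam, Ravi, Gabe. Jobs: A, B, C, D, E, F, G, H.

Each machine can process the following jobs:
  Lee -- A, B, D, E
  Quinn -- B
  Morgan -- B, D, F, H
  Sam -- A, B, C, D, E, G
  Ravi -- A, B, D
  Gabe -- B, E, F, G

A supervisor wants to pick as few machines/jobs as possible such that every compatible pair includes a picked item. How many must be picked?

6

The 6 edges Lee–D, Quinn–B, Morgan–F, Sam–G, Ravi–A, Gabe–E form a matching, so any vertex cover needs at least 6 vertices (one per matched edge).
Conversely {Lee, Quinn, Morgan, Sam, Ravi, Gabe} meets every edge and has exactly 6 vertices, so 6 is optimal.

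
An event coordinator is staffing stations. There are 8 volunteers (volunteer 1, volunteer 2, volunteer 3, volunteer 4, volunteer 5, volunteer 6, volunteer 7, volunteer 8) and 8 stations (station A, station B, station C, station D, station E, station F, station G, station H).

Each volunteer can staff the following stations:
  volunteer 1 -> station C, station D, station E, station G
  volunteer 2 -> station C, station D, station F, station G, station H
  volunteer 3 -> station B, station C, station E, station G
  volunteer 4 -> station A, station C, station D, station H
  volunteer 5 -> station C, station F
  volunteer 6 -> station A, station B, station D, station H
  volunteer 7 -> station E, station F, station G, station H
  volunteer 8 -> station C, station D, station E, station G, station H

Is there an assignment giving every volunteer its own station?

Yes

For example, pair volunteer 1–station E, volunteer 2–station G, volunteer 3–station B, volunteer 4–station D, volunteer 5–station F, volunteer 6–station A, volunteer 7–station H, volunteer 8–station C.
All 8 volunteers are covered.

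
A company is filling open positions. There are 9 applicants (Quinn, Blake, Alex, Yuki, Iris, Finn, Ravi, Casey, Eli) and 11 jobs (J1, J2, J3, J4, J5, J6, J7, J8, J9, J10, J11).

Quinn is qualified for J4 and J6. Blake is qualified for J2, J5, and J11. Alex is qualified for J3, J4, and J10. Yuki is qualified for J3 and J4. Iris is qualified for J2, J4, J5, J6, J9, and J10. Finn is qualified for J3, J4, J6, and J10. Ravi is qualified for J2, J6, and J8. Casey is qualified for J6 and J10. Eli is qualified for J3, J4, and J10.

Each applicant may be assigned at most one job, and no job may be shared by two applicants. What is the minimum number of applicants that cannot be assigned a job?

One maximum matching: Quinn-J6, Blake-J5, Alex-J10, Yuki-J4, Iris-J9, Finn-J3, Ravi-J8.
The set {Quinn, Alex, Yuki, Finn, Casey, Eli} has only 4 neighbours ({J10, J3, J4, J6}), so by Hall's theorem at most 7 of the 9 applicants can be matched.
That matches 7 of the 9, leaving 2 unmatched; no matching can do better.

2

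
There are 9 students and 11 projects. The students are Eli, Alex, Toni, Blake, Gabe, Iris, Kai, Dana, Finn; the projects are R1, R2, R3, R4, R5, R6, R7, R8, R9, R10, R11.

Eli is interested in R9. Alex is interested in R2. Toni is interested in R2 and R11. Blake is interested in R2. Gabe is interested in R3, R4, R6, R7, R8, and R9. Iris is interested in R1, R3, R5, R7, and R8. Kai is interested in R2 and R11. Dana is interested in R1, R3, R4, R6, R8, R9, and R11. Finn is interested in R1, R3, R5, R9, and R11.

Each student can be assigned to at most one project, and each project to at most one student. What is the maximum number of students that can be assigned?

7

For example, pair Eli–R9, Alex–R2, Toni–R11, Gabe–R6, Iris–R1, Dana–R4, Finn–R3.
The set {Alex, Toni, Blake, Kai} has only 2 neighbours ({R11, R2}), so by Hall's theorem at most 7 of the 9 students can be matched.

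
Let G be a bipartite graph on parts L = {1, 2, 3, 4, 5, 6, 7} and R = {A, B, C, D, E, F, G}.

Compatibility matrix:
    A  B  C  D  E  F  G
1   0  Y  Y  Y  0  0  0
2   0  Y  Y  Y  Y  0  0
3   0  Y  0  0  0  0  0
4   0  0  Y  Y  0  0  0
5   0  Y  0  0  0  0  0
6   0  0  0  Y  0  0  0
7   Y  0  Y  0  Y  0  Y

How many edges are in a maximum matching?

One maximum matching: 1→D, 2→E, 3→B, 4→C, 7→G.
The set {1, 3, 4, 5, 6} has only 3 neighbours ({B, C, D}), so by Hall's theorem at most 5 of the 7 left vertices can be matched.

5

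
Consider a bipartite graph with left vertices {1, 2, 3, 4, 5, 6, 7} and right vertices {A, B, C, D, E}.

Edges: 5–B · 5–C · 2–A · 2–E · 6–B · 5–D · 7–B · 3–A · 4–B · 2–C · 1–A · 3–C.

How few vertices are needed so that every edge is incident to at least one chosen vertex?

5

A maximum matching has 5 edges (e.g. 1–A, 2–E, 3–C, 4–B, 5–D).
By König's theorem the minimum vertex cover has the same size. One such cover is {1, 2, 3, 5, B}.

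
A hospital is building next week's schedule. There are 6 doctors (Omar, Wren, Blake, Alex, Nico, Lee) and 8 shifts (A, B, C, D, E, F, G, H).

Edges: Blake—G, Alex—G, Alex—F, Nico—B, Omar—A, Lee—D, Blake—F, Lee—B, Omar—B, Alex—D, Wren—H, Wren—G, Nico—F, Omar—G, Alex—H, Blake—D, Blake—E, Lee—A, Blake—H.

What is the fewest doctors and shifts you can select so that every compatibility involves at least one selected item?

6

The 6 edges Omar–G, Wren–H, Blake–E, Alex–D, Nico–F, Lee–B form a matching, so any vertex cover needs at least 6 vertices (one per matched edge).
Conversely {Omar, Wren, Blake, Alex, Nico, Lee} meets every edge and has exactly 6 vertices, so 6 is optimal.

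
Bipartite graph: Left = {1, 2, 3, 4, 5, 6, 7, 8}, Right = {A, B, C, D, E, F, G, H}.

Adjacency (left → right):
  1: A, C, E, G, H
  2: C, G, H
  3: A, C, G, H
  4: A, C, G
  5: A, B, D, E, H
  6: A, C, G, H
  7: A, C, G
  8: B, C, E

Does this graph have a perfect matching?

No

The set {2, 3, 4, 6, 7} has only 4 neighbours ({A, C, G, H}), so by Hall's theorem at most 7 of the 8 left vertices can be matched.
Hence no matching covers every left vertex.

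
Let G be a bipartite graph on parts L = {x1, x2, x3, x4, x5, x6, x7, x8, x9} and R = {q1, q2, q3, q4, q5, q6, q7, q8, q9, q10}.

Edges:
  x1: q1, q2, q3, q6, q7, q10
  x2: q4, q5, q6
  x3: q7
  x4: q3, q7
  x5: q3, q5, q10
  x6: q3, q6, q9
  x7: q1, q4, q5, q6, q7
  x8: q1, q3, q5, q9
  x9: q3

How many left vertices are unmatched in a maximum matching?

One maximum matching: x1–q1, x2–q6, x3–q7, x4–q3, x5–q10, x6–q9, x7–q4, x8–q5.
The set {x3, x4, x9} has only 2 neighbours ({q3, q7}), so by Hall's theorem at most 8 of the 9 left vertices can be matched.
That matches 8 of the 9, leaving 1 unmatched; no matching can do better.

1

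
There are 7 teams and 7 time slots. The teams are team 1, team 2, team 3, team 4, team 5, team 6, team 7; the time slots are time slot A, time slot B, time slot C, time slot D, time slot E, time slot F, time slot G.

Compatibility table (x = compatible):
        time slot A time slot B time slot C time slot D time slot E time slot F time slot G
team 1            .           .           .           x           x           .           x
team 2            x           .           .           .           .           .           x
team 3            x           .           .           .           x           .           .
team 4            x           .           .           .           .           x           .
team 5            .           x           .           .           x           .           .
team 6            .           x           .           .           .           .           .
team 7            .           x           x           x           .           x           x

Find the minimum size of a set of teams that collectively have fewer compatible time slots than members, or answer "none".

A matching saturating every team exists, for instance team 1→time slot D, team 2→time slot G, team 3→time slot A, team 4→time slot F, team 5→time slot E, team 6→time slot B, team 7→time slot C.
By Hall's marriage theorem, this means |N(S)| ≥ |S| for every subset S, so no violating subset exists.

none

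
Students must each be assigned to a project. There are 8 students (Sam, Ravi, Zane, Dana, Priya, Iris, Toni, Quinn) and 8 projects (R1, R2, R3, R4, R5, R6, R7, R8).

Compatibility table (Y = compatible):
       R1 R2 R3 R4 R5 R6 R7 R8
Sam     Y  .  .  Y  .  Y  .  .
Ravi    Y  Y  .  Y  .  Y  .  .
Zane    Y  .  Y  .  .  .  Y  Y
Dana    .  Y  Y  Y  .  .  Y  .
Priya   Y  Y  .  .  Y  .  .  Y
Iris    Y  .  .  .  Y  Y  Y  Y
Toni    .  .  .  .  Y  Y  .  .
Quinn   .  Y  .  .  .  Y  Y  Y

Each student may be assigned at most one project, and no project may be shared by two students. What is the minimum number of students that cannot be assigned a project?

0

One maximum matching: Sam–R4, Ravi–R2, Zane–R8, Dana–R3, Priya–R5, Iris–R1, Toni–R6, Quinn–R7.
This saturates every student, so 8 is the maximum.
That matches 8 of the 8, leaving 0 unmatched; no matching can do better.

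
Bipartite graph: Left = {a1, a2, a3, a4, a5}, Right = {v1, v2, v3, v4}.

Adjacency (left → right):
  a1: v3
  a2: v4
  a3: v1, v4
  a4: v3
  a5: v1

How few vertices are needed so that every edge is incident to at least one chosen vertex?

{v1, v3, v4} is a vertex cover of size 3: every edge has an endpoint in this set.
No smaller cover exists because a1–v3, a2–v4, a3–v1 is a matching of size 3, and a cover must include an endpoint of each of these disjoint edges (König's theorem).

3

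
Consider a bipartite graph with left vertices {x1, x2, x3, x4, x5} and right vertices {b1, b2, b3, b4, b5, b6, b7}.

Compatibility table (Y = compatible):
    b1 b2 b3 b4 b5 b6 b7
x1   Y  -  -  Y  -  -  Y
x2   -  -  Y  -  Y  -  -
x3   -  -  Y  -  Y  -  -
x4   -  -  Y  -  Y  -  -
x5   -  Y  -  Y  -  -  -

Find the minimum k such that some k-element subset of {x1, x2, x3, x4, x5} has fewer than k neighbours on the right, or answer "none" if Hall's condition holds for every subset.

Take S = {x2, x3, x4}. Its neighbourhood is {b3, b5}, so |N(S)| = 2 < |S| = 3.
Every subset of size less than 3 has at least as many neighbours as members, so 3 is the minimum.

3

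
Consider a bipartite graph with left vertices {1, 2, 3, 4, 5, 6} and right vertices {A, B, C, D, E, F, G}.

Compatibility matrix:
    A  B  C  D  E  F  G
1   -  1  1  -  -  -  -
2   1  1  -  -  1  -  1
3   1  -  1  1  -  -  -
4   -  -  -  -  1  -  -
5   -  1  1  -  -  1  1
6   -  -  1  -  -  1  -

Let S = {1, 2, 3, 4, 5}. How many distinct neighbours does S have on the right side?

7

The union of neighbours of {1, 2, 3, 4, 5} is {A, B, C, D, E, F, G}, which has 7 elements.
Since |N(S)| = 7 ≥ |S| = 5, Hall's condition holds for this subset.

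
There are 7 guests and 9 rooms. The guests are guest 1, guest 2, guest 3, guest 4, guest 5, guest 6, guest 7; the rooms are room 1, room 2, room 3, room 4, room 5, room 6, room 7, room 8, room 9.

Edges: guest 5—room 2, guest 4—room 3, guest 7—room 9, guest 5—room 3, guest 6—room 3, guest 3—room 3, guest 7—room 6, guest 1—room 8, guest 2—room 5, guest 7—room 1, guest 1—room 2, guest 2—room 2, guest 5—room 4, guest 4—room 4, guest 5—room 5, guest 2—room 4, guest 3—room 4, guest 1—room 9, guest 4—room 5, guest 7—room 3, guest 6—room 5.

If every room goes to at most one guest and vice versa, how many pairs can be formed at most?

6

For example, pair guest 1→room 8, guest 2→room 2, guest 3→room 4, guest 4→room 3, guest 5→room 5, guest 7→room 9.
The set {guest 2, guest 3, guest 4, guest 5, guest 6} has only 4 neighbours ({room 2, room 3, room 4, room 5}), so by Hall's theorem at most 6 of the 7 guests can be matched.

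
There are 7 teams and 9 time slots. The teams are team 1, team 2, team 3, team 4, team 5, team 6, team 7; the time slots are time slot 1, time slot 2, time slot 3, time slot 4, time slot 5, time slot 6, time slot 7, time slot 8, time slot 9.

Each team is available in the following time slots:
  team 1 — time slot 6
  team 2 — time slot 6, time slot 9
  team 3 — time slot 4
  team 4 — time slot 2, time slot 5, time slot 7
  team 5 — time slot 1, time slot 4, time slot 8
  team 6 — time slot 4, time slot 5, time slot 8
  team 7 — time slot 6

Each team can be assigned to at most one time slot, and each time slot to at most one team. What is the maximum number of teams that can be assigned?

One maximum matching: team 1–time slot 6, team 2–time slot 9, team 3–time slot 4, team 4–time slot 2, team 5–time slot 1, team 6–time slot 8.
The set {team 1, team 7} has only 1 neighbour ({time slot 6}), so by Hall's theorem at most 6 of the 7 teams can be matched.

6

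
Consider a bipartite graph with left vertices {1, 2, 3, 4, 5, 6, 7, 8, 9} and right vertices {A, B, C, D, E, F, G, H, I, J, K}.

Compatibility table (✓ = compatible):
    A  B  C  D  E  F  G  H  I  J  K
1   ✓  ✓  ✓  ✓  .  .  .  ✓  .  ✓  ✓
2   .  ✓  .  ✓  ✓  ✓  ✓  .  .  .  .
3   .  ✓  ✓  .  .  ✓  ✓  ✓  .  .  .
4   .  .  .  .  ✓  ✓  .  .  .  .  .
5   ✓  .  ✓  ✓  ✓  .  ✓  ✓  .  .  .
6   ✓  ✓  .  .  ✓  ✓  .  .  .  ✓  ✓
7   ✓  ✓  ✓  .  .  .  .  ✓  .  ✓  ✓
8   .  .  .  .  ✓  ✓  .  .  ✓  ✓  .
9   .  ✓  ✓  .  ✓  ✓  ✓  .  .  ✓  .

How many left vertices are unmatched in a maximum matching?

0

One maximum matching: 1-H, 2-E, 3-B, 4-F, 5-G, 6-A, 7-K, 8-I, 9-J.
All 9 left vertices are matched, so no larger matching exists.
That matches 9 of the 9, leaving 0 unmatched; no matching can do better.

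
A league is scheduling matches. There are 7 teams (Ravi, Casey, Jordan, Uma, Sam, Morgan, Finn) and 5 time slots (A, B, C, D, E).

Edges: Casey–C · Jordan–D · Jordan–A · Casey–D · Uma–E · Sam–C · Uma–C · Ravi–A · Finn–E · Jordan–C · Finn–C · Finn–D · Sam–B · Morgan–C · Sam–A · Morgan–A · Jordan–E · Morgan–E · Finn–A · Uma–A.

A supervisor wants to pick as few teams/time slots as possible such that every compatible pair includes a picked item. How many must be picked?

{Sam, A, C, D, E} is a vertex cover of size 5: every edge has an endpoint in this set.
No smaller cover exists because Ravi–A, Casey–D, Jordan–C, Uma–E, Sam–B is a matching of size 5, and a cover must include an endpoint of each of these disjoint edges (König's theorem).

5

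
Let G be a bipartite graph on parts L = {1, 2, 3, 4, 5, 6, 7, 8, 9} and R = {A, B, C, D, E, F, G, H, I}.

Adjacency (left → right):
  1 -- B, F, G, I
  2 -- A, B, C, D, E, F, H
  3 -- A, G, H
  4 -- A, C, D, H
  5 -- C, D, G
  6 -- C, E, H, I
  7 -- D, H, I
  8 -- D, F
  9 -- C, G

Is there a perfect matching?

Yes

For example, pair 1→B, 2→E, 3→A, 4→D, 5→G, 6→I, 7→H, 8→F, 9→C.
Every left vertex is matched, so this is a perfect matching.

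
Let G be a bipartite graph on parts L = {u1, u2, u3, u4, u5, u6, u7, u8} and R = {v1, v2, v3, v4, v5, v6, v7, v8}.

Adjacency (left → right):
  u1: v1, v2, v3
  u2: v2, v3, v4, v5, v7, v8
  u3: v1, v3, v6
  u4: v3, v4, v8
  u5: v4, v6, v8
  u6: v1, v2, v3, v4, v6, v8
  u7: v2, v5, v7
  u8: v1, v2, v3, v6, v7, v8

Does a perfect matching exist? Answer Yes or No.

Yes

One maximum matching: u1→v2, u2→v5, u3→v1, u4→v4, u5→v6, u6→v8, u7→v7, u8→v3.
Every left vertex is matched, so this is a perfect matching.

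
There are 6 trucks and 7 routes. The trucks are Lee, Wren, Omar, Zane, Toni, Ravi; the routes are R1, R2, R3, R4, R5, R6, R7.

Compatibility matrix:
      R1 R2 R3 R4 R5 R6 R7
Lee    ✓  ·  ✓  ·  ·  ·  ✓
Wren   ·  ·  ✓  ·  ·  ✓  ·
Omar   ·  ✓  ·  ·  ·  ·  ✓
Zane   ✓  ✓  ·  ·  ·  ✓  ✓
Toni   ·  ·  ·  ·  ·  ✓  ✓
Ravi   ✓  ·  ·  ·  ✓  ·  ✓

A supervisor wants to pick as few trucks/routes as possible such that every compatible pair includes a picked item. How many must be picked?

6

{Lee, Wren, Omar, Zane, Toni, Ravi} is a vertex cover of size 6: every edge has an endpoint in this set.
No smaller cover exists because Lee–R1, Wren–R3, Omar–R2, Zane–R6, Toni–R7, Ravi–R5 is a matching of size 6, and a cover must include an endpoint of each of these disjoint edges (König's theorem).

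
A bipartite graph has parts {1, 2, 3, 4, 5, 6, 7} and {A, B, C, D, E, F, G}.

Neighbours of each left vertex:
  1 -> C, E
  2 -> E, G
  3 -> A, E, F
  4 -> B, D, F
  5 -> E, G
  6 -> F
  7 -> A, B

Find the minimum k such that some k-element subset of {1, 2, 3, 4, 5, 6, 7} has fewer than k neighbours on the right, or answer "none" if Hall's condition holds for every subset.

none

A matching saturating every left vertex exists, for instance 1→C, 2→G, 3→A, 4→D, 5→E, 6→F, 7→B.
By Hall's marriage theorem, this means |N(S)| ≥ |S| for every subset S, so no violating subset exists.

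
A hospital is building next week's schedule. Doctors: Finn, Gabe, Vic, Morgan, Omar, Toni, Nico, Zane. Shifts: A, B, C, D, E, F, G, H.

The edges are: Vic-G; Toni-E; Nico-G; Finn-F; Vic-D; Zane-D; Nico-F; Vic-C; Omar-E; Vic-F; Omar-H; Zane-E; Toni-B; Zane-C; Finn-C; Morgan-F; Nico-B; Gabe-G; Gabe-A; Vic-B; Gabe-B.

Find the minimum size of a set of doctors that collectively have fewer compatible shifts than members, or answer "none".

A matching saturating every doctor exists, for instance Finn→C, Gabe→A, Vic→D, Morgan→F, Omar→H, Toni→B, Nico→G, Zane→E.
By Hall's marriage theorem, this means |N(S)| ≥ |S| for every subset S, so no violating subset exists.

none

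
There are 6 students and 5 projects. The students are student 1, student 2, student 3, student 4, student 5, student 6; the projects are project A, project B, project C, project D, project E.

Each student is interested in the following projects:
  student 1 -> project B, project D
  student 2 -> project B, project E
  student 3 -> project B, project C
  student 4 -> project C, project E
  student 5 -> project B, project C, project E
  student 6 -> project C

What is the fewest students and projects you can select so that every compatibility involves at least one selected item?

4

A maximum matching has 4 edges (e.g. student 1–project D, student 2–project B, student 3–project C, student 4–project E).
By König's theorem the minimum vertex cover has the same size. One such cover is {student 1, project B, project C, project E}.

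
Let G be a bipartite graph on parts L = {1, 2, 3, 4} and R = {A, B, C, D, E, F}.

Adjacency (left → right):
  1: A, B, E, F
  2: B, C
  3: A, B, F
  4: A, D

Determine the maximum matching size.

4

For example, pair 1–E, 2–C, 3–B, 4–D.
This saturates every left vertex, so 4 is the maximum.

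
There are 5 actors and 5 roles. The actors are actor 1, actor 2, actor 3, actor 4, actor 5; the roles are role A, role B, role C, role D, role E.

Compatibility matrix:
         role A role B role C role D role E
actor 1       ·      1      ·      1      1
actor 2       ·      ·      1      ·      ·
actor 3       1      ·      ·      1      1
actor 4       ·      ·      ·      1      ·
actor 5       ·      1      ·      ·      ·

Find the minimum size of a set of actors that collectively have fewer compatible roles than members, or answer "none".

A matching saturating every actor exists, for instance actor 1→role E, actor 2→role C, actor 3→role A, actor 4→role D, actor 5→role B.
By Hall's marriage theorem, this means |N(S)| ≥ |S| for every subset S, so no violating subset exists.

none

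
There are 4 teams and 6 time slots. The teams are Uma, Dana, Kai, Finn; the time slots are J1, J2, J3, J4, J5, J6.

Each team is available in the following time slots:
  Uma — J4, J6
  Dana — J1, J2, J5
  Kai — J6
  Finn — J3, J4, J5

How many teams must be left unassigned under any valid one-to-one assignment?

One maximum matching: Uma→J4, Dana→J5, Kai→J6, Finn→J3.
All 4 teams are matched, so no larger matching exists.
That matches 4 of the 4, leaving 0 unmatched; no matching can do better.

0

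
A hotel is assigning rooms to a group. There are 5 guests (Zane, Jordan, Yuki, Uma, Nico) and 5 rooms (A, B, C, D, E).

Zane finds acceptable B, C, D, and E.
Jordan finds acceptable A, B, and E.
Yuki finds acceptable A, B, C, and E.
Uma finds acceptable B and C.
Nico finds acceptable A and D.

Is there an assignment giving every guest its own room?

For example, pair Zane–C, Jordan–A, Yuki–E, Uma–B, Nico–D.
All 5 guests are covered.

Yes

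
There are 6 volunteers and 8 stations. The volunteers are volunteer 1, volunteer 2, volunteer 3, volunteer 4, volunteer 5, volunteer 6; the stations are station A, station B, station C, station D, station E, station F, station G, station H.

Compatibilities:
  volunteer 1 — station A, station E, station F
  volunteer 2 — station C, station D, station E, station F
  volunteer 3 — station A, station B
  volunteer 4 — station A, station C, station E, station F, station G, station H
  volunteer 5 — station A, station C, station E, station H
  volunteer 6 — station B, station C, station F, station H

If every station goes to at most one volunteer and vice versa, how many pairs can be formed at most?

6

One maximum matching: volunteer 1–station F, volunteer 2–station D, volunteer 3–station A, volunteer 4–station C, volunteer 5–station H, volunteer 6–station B.
All 6 volunteers are matched, so no larger matching exists.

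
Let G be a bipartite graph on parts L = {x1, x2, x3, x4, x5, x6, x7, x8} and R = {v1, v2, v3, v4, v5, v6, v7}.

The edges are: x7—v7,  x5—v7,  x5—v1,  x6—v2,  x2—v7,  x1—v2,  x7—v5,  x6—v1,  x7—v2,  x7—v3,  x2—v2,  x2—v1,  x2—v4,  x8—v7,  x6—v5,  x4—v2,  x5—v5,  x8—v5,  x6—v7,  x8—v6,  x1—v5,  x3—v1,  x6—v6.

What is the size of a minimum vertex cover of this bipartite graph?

7

The 7 edges x1–v5, x2–v4, x3–v1, x4–v2, x5–v7, x6–v6, x7–v3 form a matching, so any vertex cover needs at least 7 vertices (one per matched edge).
Conversely {x2, x7, v1, v2, v5, v6, v7} meets every edge and has exactly 7 vertices, so 7 is optimal.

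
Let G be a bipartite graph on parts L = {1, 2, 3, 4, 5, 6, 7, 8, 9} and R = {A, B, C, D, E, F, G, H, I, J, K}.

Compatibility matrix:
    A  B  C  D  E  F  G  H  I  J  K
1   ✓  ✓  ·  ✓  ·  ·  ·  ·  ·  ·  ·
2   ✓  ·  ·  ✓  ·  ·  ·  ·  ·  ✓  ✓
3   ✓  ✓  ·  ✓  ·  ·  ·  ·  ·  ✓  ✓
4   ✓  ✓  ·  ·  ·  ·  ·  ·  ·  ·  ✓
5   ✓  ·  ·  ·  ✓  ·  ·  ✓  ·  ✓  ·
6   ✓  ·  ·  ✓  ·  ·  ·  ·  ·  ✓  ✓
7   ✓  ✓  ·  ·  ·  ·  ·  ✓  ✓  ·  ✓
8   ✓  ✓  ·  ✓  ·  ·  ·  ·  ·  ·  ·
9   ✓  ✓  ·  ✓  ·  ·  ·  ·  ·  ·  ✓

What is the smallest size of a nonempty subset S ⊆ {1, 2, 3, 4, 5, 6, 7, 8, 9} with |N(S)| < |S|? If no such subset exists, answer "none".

Take S = {1, 2, 3, 4, 6, 8}. Its neighbourhood is {A, B, D, J, K}, so |N(S)| = 5 < |S| = 6.
Every subset of size less than 6 has at least as many neighbours as members, so 6 is the minimum.

6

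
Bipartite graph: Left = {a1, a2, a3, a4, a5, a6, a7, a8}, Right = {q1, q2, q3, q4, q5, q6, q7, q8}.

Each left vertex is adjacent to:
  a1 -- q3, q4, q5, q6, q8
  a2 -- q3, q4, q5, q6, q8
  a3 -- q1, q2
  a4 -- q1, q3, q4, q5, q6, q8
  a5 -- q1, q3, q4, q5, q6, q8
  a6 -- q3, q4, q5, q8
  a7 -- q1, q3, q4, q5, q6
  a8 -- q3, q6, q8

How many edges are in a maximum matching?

A valid assignment of size 7: a1-q3, a2-q4, a3-q2, a4-q8, a5-q1, a6-q5, a7-q6.
The set {a1, a2, a4, a5, a6, a7, a8} has only 6 neighbours ({q1, q3, q4, q5, q6, q8}), so by Hall's theorem at most 7 of the 8 left vertices can be matched.

7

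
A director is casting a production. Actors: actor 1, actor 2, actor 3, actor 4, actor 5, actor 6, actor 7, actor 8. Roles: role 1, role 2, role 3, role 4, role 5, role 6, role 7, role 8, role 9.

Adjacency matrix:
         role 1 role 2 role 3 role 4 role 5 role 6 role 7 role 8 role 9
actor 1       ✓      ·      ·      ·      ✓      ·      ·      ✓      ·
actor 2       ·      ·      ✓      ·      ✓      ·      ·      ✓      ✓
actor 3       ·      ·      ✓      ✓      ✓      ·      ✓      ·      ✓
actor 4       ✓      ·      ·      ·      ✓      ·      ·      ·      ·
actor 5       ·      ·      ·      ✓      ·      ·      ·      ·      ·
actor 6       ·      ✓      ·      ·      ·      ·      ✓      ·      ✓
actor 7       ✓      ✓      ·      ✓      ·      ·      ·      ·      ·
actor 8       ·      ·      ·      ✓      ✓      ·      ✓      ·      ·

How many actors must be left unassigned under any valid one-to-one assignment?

0

For example, pair actor 1–role 8, actor 2–role 3, actor 3–role 9, actor 4–role 5, actor 5–role 4, actor 6–role 2, actor 7–role 1, actor 8–role 7.
This saturates every actor, so 8 is the maximum.
That matches 8 of the 8, leaving 0 unmatched; no matching can do better.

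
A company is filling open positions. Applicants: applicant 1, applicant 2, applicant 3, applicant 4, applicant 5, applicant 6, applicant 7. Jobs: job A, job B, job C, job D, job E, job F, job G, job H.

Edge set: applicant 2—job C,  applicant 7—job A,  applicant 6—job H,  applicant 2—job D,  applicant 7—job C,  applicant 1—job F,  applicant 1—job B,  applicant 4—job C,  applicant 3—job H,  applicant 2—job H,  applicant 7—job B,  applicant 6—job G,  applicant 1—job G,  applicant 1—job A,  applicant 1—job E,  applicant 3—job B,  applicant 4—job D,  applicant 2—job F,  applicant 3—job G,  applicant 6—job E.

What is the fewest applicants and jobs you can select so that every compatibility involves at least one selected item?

6

{applicant 1, applicant 2, applicant 3, applicant 4, applicant 6, applicant 7} is a vertex cover of size 6: every edge has an endpoint in this set.
No smaller cover exists because applicant 1–job F, applicant 2–job H, applicant 3–job B, applicant 4–job D, applicant 6–job G, applicant 7–job A is a matching of size 6, and a cover must include an endpoint of each of these disjoint edges (König's theorem).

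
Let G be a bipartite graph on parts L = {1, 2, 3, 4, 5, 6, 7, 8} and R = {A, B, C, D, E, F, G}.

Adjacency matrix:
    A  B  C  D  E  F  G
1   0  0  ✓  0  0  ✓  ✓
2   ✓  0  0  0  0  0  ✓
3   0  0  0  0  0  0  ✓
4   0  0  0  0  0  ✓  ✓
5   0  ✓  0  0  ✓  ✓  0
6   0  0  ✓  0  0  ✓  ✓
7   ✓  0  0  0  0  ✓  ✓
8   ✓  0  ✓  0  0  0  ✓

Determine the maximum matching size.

A valid assignment of size 5: 1–C, 2–A, 3–G, 4–F, 5–B.
The set {1, 2, 3, 4, 6, 7, 8} has only 4 neighbours ({A, C, F, G}), so by Hall's theorem at most 5 of the 8 left vertices can be matched.

5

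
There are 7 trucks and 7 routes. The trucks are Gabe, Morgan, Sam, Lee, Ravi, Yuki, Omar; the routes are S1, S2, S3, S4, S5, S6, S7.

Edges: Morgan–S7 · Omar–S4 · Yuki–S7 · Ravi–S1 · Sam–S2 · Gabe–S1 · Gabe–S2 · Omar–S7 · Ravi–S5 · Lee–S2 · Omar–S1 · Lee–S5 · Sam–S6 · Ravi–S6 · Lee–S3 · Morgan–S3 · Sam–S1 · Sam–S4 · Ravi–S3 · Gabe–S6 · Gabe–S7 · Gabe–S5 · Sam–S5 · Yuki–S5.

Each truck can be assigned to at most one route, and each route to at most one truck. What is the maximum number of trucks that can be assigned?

7

For example, pair Gabe-S5, Morgan-S3, Sam-S6, Lee-S2, Ravi-S1, Yuki-S7, Omar-S4.
This saturates every truck, so 7 is the maximum.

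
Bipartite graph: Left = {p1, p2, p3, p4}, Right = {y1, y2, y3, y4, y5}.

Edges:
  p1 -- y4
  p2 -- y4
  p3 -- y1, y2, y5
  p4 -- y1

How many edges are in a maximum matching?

For example, pair p1-y4, p3-y2, p4-y1.
The set {p1, p2} has only 1 neighbour ({y4}), so by Hall's theorem at most 3 of the 4 left vertices can be matched.

3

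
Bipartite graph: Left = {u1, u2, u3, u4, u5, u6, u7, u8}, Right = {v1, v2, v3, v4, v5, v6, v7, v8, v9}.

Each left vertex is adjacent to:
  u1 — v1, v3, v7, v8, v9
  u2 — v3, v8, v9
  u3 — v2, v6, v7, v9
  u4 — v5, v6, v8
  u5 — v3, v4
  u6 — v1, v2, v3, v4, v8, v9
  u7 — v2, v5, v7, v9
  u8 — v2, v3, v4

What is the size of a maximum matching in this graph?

For example, pair u1–v1, u2–v9, u3–v6, u4–v8, u5–v4, u6–v3, u7–v7, u8–v2.
All 8 left vertices are matched, so no larger matching exists.

8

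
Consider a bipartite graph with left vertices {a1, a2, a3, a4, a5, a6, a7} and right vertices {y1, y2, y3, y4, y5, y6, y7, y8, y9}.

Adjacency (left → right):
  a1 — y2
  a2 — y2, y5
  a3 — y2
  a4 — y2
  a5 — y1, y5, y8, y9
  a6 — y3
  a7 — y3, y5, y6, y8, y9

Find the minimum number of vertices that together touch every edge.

A maximum matching has 5 edges (e.g. a1–y2, a2–y5, a5–y1, a6–y3, a7–y6).
By König's theorem the minimum vertex cover has the same size. One such cover is {a2, a5, a6, a7, y2}.

5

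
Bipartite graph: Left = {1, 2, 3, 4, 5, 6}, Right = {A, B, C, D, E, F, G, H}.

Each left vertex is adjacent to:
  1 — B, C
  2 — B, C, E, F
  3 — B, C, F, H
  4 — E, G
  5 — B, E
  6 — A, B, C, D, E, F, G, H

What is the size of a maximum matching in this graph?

For example, pair 1→C, 2→F, 3→H, 4→E, 5→B, 6→G.
All 6 left vertices are matched, so no larger matching exists.

6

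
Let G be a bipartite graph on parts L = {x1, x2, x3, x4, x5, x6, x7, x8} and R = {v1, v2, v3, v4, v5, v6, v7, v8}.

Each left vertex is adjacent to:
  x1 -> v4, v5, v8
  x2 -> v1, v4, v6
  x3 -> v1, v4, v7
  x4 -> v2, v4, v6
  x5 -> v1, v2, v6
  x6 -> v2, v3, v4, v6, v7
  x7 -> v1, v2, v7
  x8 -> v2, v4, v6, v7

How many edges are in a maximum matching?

7

One maximum matching: x1–v8, x2–v6, x3–v7, x4–v4, x5–v1, x6–v3, x7–v2.
The set {x2, x3, x4, x5, x7, x8} has only 5 neighbours ({v1, v2, v4, v6, v7}), so by Hall's theorem at most 7 of the 8 left vertices can be matched.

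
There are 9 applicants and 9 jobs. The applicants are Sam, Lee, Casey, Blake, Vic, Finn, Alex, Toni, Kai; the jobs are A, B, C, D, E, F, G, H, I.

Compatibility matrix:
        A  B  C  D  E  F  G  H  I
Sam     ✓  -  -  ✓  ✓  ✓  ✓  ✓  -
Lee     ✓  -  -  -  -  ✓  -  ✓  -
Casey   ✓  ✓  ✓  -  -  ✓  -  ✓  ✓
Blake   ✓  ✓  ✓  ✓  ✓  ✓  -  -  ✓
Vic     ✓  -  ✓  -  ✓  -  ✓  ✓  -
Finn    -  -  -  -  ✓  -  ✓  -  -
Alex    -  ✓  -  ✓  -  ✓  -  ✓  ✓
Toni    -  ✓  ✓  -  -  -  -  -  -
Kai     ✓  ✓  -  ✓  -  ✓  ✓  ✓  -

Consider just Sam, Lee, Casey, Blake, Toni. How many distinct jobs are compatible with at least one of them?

The union of neighbours of {Sam, Lee, Casey, Blake, Toni} is {A, B, C, D, E, F, G, H, I}, which has 9 elements.
Since |N(S)| = 9 ≥ |S| = 5, Hall's condition holds for this subset.

9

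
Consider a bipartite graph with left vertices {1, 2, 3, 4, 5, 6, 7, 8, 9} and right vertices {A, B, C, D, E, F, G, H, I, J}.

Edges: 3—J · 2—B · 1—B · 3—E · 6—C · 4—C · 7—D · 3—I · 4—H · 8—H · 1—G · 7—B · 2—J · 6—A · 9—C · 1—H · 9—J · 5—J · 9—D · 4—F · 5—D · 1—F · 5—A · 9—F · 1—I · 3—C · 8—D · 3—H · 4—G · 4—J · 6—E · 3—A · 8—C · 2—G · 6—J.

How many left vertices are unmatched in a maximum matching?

For example, pair 1–G, 2–B, 3–E, 4–F, 5–A, 6–C, 7–D, 8–H, 9–J.
All 9 left vertices are matched, so no larger matching exists.
That matches 9 of the 9, leaving 0 unmatched; no matching can do better.

0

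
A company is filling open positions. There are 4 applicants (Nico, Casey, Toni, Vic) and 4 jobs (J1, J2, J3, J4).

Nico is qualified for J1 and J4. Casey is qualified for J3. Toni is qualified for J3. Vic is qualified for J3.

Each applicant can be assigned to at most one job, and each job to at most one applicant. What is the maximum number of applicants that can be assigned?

2

A valid assignment of size 2: Nico-J1, Casey-J3.
The set {Casey, Toni, Vic} has only 1 neighbour ({J3}), so by Hall's theorem at most 2 of the 4 applicants can be matched.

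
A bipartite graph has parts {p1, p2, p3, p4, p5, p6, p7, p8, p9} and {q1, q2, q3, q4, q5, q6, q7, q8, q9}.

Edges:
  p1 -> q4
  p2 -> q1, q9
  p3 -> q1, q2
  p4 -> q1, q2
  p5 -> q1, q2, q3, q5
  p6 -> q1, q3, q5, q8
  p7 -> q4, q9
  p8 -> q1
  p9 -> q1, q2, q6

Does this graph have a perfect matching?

The set {p1, p2, p3, p4, p7, p8} has only 4 neighbours ({q1, q2, q4, q9}), so by Hall's theorem at most 7 of the 9 left vertices can be matched.
Hence no matching covers every left vertex.

No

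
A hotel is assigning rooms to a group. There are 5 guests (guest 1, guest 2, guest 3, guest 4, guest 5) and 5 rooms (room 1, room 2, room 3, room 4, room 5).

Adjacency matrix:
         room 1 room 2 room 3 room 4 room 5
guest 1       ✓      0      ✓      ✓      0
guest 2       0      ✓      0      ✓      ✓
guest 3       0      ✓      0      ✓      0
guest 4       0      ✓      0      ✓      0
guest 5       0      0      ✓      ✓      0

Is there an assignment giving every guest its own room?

A valid assignment of size 5: guest 1-room 1, guest 2-room 5, guest 3-room 2, guest 4-room 4, guest 5-room 3.
Every guest is matched, so this is a perfect matching.

Yes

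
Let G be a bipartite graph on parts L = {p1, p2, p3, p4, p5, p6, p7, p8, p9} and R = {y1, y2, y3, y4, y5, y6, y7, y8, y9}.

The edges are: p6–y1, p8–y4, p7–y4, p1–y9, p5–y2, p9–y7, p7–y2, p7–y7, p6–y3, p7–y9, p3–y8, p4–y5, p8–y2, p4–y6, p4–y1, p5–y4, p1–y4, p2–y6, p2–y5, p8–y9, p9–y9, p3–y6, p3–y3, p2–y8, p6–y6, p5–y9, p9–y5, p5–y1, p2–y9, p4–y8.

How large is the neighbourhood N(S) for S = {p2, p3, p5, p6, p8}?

The union of neighbours of {p2, p3, p5, p6, p8} is {y1, y2, y3, y4, y5, y6, y8, y9}, which has 8 elements.
Since |N(S)| = 8 ≥ |S| = 5, Hall's condition holds for this subset.

8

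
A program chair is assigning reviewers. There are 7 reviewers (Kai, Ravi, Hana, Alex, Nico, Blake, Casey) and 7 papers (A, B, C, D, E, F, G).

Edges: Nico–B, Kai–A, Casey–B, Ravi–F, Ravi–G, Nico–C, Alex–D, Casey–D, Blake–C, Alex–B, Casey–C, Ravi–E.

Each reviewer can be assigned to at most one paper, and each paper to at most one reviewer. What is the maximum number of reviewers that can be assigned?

A valid assignment of size 5: Kai–A, Ravi–E, Alex–D, Nico–B, Blake–C.
The set {Hana, Alex, Nico, Blake, Casey} has only 3 neighbours ({B, C, D}), so by Hall's theorem at most 5 of the 7 reviewers can be matched.

5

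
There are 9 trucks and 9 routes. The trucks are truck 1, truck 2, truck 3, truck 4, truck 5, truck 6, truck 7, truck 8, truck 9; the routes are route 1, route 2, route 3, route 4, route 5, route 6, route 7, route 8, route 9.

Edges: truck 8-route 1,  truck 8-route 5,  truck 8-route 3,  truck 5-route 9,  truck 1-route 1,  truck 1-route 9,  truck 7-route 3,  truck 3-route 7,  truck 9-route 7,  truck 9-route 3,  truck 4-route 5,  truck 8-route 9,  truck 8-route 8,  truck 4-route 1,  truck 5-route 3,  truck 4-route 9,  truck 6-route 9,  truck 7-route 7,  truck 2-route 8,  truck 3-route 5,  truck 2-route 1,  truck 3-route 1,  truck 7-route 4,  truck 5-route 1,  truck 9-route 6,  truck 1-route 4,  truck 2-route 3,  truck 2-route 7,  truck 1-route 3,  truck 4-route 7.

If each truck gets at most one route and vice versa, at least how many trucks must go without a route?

1

For example, pair truck 1-route 4, truck 2-route 8, truck 3-route 5, truck 4-route 1, truck 5-route 3, truck 6-route 9, truck 7-route 7, truck 9-route 6.
The set {truck 1, truck 2, truck 3, truck 4, truck 5, truck 6, truck 7, truck 8} has only 7 neighbours ({route 1, route 3, route 4, route 5, route 7, route 8, route 9}), so by Hall's theorem at most 8 of the 9 trucks can be matched.
That matches 8 of the 9, leaving 1 unmatched; no matching can do better.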